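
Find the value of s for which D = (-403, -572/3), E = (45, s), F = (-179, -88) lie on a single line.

44/3

Collinearity: (E − D) must be parallel to (F − D) = (224, 308/3).
Cross-multiplying the components: (s − (-572/3))·(224) = (448)·(308/3).
Solving gives s = 44/3.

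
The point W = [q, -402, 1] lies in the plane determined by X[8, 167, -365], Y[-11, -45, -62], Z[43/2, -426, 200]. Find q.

The plane through X, Y, Z has equation 59899x + (29651/2)y + 14129z = -4404069/2.
Substituting W: (59899)q + (-5945722) = -4404069/2, so q = 125/2.

125/2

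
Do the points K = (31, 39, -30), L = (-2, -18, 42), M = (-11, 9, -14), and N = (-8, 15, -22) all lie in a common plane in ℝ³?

With K as base: KL = (-33, -57, 72), KM = (-42, -30, 16), KN = (-39, -24, 8).
KM × KN = (144, -288, -162).
KL · (KM × KN) = 0.
The scalar triple product vanishes, so the four points are coplanar.

Yes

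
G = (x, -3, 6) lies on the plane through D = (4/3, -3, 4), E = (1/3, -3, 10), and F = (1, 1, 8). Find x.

1

The plane through D, E, F has equation −24x + 2y − 4z = -54.
Substituting G: (-24)x + (-30) = -54, so x = 1.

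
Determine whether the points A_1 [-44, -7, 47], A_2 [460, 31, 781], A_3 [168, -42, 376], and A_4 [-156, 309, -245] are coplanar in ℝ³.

A normal to the plane through A_1, A_2, A_3 is n = A_1A_2 × A_1A_3 = (38192, -10208, -25696).
The plane has equation n·P = -2816704. For A_4: n·A_4 = -2816704.
Equal, so A_4 lies in the plane and all four are coplanar.

Yes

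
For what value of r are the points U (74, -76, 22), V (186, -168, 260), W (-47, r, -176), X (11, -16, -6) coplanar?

Normal to plane UVX: n = (-11704, -11858, 924); plane equation n·P = 55440.
Requiring n·W = 55440: (-11858)r + (387464) = 55440.
So r = 28.

28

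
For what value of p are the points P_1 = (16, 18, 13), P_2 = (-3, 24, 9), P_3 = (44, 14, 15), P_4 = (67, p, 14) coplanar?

14

Normal to plane P_1P_2P_3: n = (-4, -74, -92); plane equation n·P = -2592.
Requiring n·P_4 = -2592: (-74)p + (-1556) = -2592.
So p = 14.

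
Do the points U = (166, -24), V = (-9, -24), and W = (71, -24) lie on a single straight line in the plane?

UV = (-175, 0), UW = (-95, 0).
Twice the signed area of △UVW is (-175)(0) − (0)(-95) = 0.
The triangle is degenerate (zero area), so the points are collinear.

Yes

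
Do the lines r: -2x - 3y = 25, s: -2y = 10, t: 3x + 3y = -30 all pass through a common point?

Intersecting r and s: solving the 2×2 system gives (x, y) = (-5, -5).
Substitute into t: (3)(-5) + (3)(-5) = -30.
This equals -30, so (-5, -5) lies on all three lines and they are concurrent.

Yes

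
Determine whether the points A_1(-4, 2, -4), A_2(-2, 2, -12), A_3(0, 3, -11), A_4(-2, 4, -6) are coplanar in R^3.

No

The four points are coplanar iff the 3×3 determinant with rows A_1A_2, A_1A_3, A_1A_4 is zero.
Rows: (2, 0, -8), (4, 1, -7), (2, 2, -2).
Expanding along the first row: (2)(12) − (0)(6) + (-8)(6) = -24.
Nonzero ⇒ not coplanar.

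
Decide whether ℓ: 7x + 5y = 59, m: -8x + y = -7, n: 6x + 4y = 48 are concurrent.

Yes

Intersecting ℓ and m: solving the 2×2 system gives (x, y) = (2, 9).
Substitute into n: (6)(2) + (4)(9) = 48.
This equals 48, so (2, 9) lies on all three lines and they are concurrent.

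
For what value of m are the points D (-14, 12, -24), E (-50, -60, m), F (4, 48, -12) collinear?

-48

Direction DF = (18, 36, 12). From the x-coordinate of E, the parameter along the line is τ = (-50 − (-14))/18 = -2.
Then m = (-24) + (-2)·(12) = -48.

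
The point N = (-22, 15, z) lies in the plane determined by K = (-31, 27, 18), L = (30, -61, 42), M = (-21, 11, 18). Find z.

24

A normal to the plane is n = KL × KM = (384, 240, -96).
N lies in the plane iff n · KN = 0.
This gives (-96)z + (2304) = 0, so z = 24.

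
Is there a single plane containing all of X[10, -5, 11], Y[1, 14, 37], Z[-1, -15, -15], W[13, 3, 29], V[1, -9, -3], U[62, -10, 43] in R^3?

No

The plane through X, Y, Z has normal n = XY × XZ = (-234, -520, 299) and equation n·P = 3549.
Checking the remaining points: n·W = 4069, n·V = 3549, n·U = 3549.
Since n·W = 4069 ≠ 3549, W is off the plane and the points are not all coplanar.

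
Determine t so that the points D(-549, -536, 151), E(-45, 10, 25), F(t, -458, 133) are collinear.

Direction DE = (504, 546, -126). From the y-coordinate of F, the parameter along the line is τ = (-458 − (-536))/546 = 1/7.
Then t = (-549) + 1/7·(504) = -477.

-477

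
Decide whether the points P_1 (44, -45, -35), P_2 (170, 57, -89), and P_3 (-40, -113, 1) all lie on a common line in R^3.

Yes

P_1P_2 = (126, 102, -54), P_1P_3 = (-84, -68, 36).
Each component of P_1P_3 is -2/3 times the corresponding component of P_1P_2, so P_1P_3 = -2/3·P_1P_2 and the points are collinear.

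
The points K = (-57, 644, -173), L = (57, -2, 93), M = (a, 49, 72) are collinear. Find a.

48

Direction KL = (114, -646, 266). From the y-coordinate of M, the parameter along the line is τ = (49 − 644)/(-646) = 35/38.
Then a = (-57) + 35/38·(114) = 48.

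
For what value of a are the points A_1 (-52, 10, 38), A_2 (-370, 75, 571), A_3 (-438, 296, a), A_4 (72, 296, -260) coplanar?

The points are coplanar iff A_1A_2 · (A_1A_3 × A_1A_4) = 0.
Expanding, this is linear in a: (99008)a + (-61880000) = 0.
So a = 625.

625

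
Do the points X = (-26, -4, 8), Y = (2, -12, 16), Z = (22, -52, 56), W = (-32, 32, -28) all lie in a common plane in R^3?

Yes

The four points are coplanar iff the 3×3 determinant with rows XY, XZ, XW is zero.
Rows: (28, -8, 8), (48, -48, 48), (-6, 36, -36).
Expanding along the first row: (28)(0) − (-8)(-1440) + (8)(1440) = 0.
Zero determinant ⇒ coplanar.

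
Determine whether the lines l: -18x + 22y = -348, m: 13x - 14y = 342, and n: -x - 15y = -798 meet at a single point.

Lines aᵢx + bᵢy = cᵢ with pairwise distinct directions are concurrent exactly when det[aᵢ bᵢ cᵢ] = 0.
Here the determinant is 0.
It vanishes, so the lines are concurrent at (78, 48).

Yes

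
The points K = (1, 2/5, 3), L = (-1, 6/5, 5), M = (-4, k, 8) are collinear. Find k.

Collinearity requires KL × KM = 0; each component is linear in k.
The x-component gives (-2)k + (24/5) = 0, so k = 12/5.
The remaining components then also vanish.

12/5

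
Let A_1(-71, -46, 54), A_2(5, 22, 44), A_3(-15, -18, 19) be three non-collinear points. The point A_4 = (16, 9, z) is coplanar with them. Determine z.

A normal to the plane is n = A_1A_2 × A_1A_3 = (-2100, 2100, -1680).
A_4 lies in the plane iff n · A_1A_4 = 0.
This gives (-1680)z + (23520) = 0, so z = 14.

14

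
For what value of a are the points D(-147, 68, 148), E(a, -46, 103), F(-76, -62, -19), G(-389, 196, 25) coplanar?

-24

Normal to plane DFG: n = (37366, 49147, -22372); plane equation n·P = -5461862.
Requiring n·E = -5461862: (37366)a + (-4565078) = -5461862.
So a = -24.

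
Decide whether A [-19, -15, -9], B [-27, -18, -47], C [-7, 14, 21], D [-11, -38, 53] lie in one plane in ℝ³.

No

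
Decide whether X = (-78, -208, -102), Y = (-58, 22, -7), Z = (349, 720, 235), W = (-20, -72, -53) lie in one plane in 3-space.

No

With X as base: XY = (20, 230, 95), XZ = (427, 928, 337), XW = (58, 136, 49).
XZ × XW = (-360, -1377, 4248).
XY · (XZ × XW) = 79650.
Since 79650 ≠ 0, the four points are not coplanar.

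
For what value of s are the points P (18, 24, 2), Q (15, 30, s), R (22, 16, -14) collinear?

Direction PR = (4, -8, -16). From the x-coordinate of Q, the parameter along the line is τ = (15 − 18)/4 = -3/4.
Then s = 2 + (-3/4)·(-16) = 14.

14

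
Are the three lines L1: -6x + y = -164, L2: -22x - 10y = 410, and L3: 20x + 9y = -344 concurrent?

No

Intersecting L1 and L2: solving the 2×2 system gives (x, y) = (15, -74).
Substitute into L3: (20)(15) + (9)(-74) = -366.
But L3 requires -344 ≠ -366, so the three lines have no common point.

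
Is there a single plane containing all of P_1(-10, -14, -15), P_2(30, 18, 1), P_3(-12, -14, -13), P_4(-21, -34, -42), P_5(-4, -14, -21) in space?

The plane through P_1, P_2, P_3 has normal n = P_1P_2 × P_1P_3 = (64, -112, 64) and equation n·P = -32.
Checking the remaining points: n·P_4 = -224, n·P_5 = -32.
Since n·P_4 = -224 ≠ -32, P_4 is off the plane and the points are not all coplanar.

No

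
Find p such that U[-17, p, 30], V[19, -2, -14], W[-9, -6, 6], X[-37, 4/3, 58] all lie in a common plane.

-2/3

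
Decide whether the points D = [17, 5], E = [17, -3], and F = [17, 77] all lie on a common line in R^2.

Yes

DE = (0, -8), DF = (0, 72).
det[DE; DF] = (0)(72) − (-8)(0) = 0.
The determinant is zero, so the points are collinear.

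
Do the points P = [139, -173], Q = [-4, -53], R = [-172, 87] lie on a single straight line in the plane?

PQ = (-143, 120), PR = (-311, 260).
det[PQ; PR] = (-143)(260) − (120)(-311) = 140.
The determinant is nonzero, so they are not collinear.

No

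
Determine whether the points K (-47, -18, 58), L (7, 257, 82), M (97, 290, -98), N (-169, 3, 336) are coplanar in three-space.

Yes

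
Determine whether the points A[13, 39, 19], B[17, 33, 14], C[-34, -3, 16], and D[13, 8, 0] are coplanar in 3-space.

No

The four points are coplanar iff the 3×3 determinant with rows AB, AC, AD is zero.
Rows: (4, -6, -5), (-47, -42, -3), (0, -31, -19).
Expanding along the first row: (4)(705) − (-6)(893) + (-5)(1457) = 893.
Nonzero ⇒ not coplanar.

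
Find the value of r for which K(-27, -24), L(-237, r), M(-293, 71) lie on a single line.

51

The three points are collinear iff det[KL; KM] = 0.
This determinant is linear in r: (266)r + (-13566) = 0, so r = 51.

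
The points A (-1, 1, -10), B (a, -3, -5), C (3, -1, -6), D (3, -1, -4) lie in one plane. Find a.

Normal to plane ACD: n = (-4, -8, 0); plane equation n·P = -4.
Requiring n·B = -4: (-4)a + (24) = -4.
So a = 7.

7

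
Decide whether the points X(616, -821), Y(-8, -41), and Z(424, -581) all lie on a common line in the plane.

Yes

XY = (-624, 780), XZ = (-192, 240).
Checking proportionality: XZ = 4/13·XY, so the vectors are parallel and the points are collinear.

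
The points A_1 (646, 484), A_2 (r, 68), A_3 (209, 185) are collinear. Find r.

The three points are collinear iff det[A_1A_2; A_1A_3] = 0.
This determinant is linear in r: (-299)r + (11362) = 0, so r = 38.

38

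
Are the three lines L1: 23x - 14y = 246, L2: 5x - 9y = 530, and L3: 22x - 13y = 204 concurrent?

Lines aᵢx + bᵢy = cᵢ with pairwise distinct directions are concurrent exactly when det[aᵢ bᵢ cᵢ] = 0.
Here the determinant is 0.
It vanishes, so the lines are concurrent at (-38, -80).

Yes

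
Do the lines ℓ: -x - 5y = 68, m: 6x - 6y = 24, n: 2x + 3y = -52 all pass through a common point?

Intersecting ℓ and m: solving the 2×2 system gives (x, y) = (-8, -12).
Substitute into n: (2)(-8) + (3)(-12) = -52.
This equals -52, so (-8, -12) lies on all three lines and they are concurrent.

Yes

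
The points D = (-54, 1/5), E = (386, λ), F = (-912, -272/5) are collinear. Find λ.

The three points are collinear iff det[DE; DF] = 0.
This determinant is linear in λ: (858)λ + (-120978/5) = 0, so λ = 141/5.

141/5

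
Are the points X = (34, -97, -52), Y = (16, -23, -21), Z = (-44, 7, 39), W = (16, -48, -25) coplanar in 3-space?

No

A normal to the plane through X, Y, Z is n = XY × XZ = (3510, -780, 3900).
The plane has equation n·P = -7800. For W: n·W = -3900.
-3900 ≠ -7800, so W is off the plane.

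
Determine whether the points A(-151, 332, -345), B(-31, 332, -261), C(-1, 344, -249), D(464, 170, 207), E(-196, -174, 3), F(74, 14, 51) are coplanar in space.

The plane through A, B, C has normal n = AB × AC = (-1008, 1080, 1440) and equation n·P = 13968.
Checking the remaining points: n·D = 13968, n·E = 13968, n·F = 13968.
All equal 13968, so all 6 points lie in one plane.

Yes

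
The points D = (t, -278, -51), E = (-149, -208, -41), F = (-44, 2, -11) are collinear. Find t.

Collinearity requires DE × DF = 0; each component is linear in t.
The y-component gives (30)t + (5520) = 0, so t = -184.
The remaining components then also vanish.

-184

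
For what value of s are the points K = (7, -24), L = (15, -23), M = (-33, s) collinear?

Collinearity: (M − K) must be parallel to (L − K) = (8, 1).
Cross-multiplying the components: (s − (-24))·(8) = (-40)·(1).
Solving gives s = -29.

-29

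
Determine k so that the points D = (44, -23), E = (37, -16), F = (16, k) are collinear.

Collinearity: (F − D) must be parallel to (E − D) = (-7, 7).
Cross-multiplying the components: (k − (-23))·(-7) = (-28)·(7).
Solving gives k = 5.

5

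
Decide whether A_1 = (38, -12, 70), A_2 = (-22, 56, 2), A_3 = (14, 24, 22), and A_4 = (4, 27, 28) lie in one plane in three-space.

A normal to the plane through A_1, A_2, A_3 is n = A_1A_2 × A_1A_3 = (-816, -1248, -528).
The plane has equation n·P = -52992. For A_4: n·A_4 = -51744.
-51744 ≠ -52992, so A_4 is off the plane.

No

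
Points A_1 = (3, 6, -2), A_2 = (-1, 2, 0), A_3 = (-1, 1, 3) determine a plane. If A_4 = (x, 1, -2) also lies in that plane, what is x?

The plane through A_1, A_2, A_3 has equation −10x + 12y + 4z = 34.
Substituting A_4: (-10)x + (4) = 34, so x = -3.

-3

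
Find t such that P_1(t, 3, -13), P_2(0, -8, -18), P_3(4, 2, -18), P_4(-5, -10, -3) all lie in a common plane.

The points are coplanar iff P_1P_2 · (P_1P_3 × P_1P_4) = 0.
Expanding, this is linear in t: (-150)t + (450) = 0.
So t = 3.

3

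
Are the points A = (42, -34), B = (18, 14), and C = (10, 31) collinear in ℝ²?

AB = (-24, 48), AC = (-32, 65).
Twice the signed area of △ABC is (-24)(65) − (48)(-32) = -24.
The area is nonzero, so the three points are not collinear.

No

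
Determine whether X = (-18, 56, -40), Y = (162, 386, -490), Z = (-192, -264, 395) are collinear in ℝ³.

No

XY = (180, 330, -450), XZ = (-174, -320, 435).
XY × XZ = (-450, 0, -180).
The cross product is nonzero, so the points do not lie on one line.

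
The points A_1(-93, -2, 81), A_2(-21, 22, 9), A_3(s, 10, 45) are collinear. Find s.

-57

Direction A_1A_2 = (72, 24, -72). From the y-coordinate of A_3, the parameter along the line is τ = (10 − (-2))/24 = 1/2.
Then s = (-93) + 1/2·(72) = -57.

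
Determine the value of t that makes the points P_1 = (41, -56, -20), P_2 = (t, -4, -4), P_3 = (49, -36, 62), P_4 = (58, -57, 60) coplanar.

21

The points are coplanar iff P_1P_2 · (P_1P_3 × P_1P_4) = 0.
Expanding, this is linear in t: (1682)t + (-35322) = 0.
So t = 21.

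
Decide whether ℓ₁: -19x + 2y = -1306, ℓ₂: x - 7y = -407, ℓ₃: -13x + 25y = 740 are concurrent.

No

Lines aᵢx + bᵢy = cᵢ with pairwise distinct directions are concurrent exactly when det[aᵢ bᵢ cᵢ] = 0.
Here the determinant is 393.
Nonzero, so no common point exists.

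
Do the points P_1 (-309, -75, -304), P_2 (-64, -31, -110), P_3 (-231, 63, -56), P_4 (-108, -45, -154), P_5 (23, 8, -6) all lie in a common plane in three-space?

The plane through P_1, P_2, P_3 has normal n = P_1P_2 × P_1P_3 = (-15860, -45628, 30378) and equation n·P = -912072.
Checking the remaining points: n·P_4 = -912072, n·P_5 = -912072.
All equal -912072, so all 5 points lie in one plane.

Yes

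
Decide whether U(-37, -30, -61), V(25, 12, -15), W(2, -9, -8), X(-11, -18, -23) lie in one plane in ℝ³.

A normal to the plane through U, V, W is n = UV × UW = (1260, -1492, -336).
The plane has equation n·P = 18636. For X: n·X = 20724.
20724 ≠ 18636, so X is off the plane.

No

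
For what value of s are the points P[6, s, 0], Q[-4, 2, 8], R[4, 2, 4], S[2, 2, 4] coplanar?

The points are coplanar iff PQ · (PR × PS) = 0.
Expanding, this is linear in s: (-8)s + (16) = 0.
So s = 2.

2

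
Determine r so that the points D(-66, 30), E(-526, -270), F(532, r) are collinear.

420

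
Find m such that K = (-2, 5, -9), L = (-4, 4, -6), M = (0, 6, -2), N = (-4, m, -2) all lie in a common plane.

Coplanarity ⇔ det[KL; KM; KN] = 0.
Expanding, this is linear in m: (20)m + (-80) = 0.
So m = 4.

4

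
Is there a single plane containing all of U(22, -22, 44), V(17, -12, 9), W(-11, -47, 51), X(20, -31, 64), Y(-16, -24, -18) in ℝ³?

The plane through U, V, W has normal n = UV × UW = (-805, 1190, 455) and equation n·P = -23870.
Checking the remaining points: n·X = -23870, n·Y = -23870.
All equal -23870, so all 5 points lie in one plane.

Yes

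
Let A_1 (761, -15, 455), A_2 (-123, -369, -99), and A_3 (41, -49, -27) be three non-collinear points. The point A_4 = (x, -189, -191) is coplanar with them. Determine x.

-227

The plane through A_1, A_2, A_3 has equation 151792x − 27208y − 224824z = 13626912.
Substituting A_4: (151792)x + (48083696) = 13626912, so x = -227.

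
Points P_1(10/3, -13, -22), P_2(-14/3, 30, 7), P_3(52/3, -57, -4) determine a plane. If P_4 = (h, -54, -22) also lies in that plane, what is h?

43/3

A normal to the plane is n = P_1P_2 × P_1P_3 = (2050, 550, -250).
P_4 lies in the plane iff n · P_1P_4 = 0.
This gives (2050)h + (-88150/3) = 0, so h = 43/3.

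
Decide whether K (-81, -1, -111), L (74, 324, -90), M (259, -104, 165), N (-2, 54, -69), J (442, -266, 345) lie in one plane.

The plane through K, L, M has normal n = KL × KM = (91863, -35640, -126465) and equation n·P = 6632352.
Checking the remaining points: n·N = 6617799, n·J = 6453261.
Since n·N = 6617799 ≠ 6632352, N is off the plane and the points are not all coplanar.

No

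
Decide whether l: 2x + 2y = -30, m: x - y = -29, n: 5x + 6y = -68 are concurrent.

Lines aᵢx + bᵢy = cᵢ with pairwise distinct directions are concurrent exactly when det[aᵢ bᵢ cᵢ] = 0.
Here the determinant is 0.
It vanishes, so the lines are concurrent at (-22, 7).

Yes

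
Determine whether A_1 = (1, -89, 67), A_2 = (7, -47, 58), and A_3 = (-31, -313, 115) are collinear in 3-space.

Yes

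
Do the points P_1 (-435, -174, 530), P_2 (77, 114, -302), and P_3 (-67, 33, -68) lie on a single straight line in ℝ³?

P_1P_2 = (512, 288, -832), P_1P_3 = (368, 207, -598).
P_1P_2 × P_1P_3 = (0, 0, 0).
The cross product vanishes, so the three points are collinear.

Yes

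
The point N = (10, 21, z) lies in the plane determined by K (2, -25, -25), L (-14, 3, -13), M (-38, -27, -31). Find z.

-1

A normal to the plane is n = KL × KM = (-144, -576, 1152).
N lies in the plane iff n · KN = 0.
This gives (1152)z + (1152) = 0, so z = -1.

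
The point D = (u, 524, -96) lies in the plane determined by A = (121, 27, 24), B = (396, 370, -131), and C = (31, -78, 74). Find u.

Coplanarity requires AB · (AC × AD) = 0.
AB = (275, 343, -155), AC = (-90, -105, 50); the triple product is linear in u with coefficient 875 and constant term -245875.
Setting it to zero: u = 281.

281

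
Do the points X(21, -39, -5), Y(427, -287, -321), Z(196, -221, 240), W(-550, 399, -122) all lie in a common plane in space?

No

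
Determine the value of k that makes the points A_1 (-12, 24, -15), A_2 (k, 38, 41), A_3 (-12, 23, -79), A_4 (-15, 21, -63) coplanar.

11/2

The points are coplanar iff A_1A_2 · (A_1A_3 × A_1A_4) = 0.
Expanding, this is linear in k: (-144)k + (792) = 0.
So k = 11/2.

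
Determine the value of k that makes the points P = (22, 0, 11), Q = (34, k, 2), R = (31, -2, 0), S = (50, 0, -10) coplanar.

Normal to plane PRS: n = (42, -119, 56); plane equation n·X = 1540.
Requiring n·Q = 1540: (-119)k + (1540) = 1540.
So k = 0.

0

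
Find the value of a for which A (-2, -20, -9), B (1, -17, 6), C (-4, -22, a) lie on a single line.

-19

Direction AB = (3, 3, 15). From the x-coordinate of C, the parameter along the line is τ = (-4 − (-2))/3 = -2/3.
Then a = (-9) + (-2/3)·(15) = -19.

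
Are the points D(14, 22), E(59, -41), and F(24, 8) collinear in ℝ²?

Yes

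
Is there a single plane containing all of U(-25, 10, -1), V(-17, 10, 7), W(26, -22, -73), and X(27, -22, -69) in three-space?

The four points are coplanar iff the 3×3 determinant with rows UV, UW, UX is zero.
Rows: (8, 0, 8), (51, -32, -72), (52, -32, -68).
Expanding along the first row: (8)(-128) − (0)(276) + (8)(32) = -768.
Nonzero ⇒ not coplanar.

No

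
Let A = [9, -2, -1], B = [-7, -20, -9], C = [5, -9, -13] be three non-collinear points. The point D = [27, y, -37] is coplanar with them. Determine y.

A normal to the plane is n = AB × AC = (160, -160, 40).
D lies in the plane iff n · AD = 0.
This gives (-160)y + (1120) = 0, so y = 7.

7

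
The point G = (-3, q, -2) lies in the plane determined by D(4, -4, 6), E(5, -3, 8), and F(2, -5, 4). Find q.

The plane through D, E, F has equation −2y + 1z = 14.
Substituting G: (-2)q + (-2) = 14, so q = -8.

-8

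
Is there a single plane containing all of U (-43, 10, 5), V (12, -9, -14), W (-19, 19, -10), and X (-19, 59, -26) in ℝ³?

The four points are coplanar iff the 3×3 determinant with rows UV, UW, UX is zero.
Rows: (55, -19, -19), (24, 9, -15), (24, 49, -31).
Expanding along the first row: (55)(456) − (-19)(-384) + (-19)(960) = -456.
Nonzero ⇒ not coplanar.

No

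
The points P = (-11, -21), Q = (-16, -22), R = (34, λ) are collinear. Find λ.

-12

Collinearity: (R − P) must be parallel to (Q − P) = (-5, -1).
Cross-multiplying the components: (λ − (-21))·(-5) = (45)·(-1).
Solving gives λ = -12.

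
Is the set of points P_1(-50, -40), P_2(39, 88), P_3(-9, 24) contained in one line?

P_1P_2 = (89, 128), P_1P_3 = (41, 64).
Twice the signed area of △P_1P_2P_3 is (89)(64) − (128)(41) = 448.
The area is nonzero, so the three points are not collinear.

No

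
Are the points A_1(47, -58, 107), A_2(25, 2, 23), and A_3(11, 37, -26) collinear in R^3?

No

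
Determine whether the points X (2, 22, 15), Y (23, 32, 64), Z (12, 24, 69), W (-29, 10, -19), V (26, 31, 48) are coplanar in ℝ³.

No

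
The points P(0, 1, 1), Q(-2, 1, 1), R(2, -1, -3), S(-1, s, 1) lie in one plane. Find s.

1

Coplanarity ⇔ det[PQ; PR; PS] = 0.
Expanding, this is linear in s: (-8)s + (8) = 0.
So s = 1.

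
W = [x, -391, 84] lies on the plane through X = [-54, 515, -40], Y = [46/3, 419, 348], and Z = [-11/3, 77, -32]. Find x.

199/3

The plane through X, Y, Z has equation 169176x + (56924/3)y − 25536z = 4973668/3.
Substituting W: (169176)x + (-28692356/3) = 4973668/3, so x = 199/3.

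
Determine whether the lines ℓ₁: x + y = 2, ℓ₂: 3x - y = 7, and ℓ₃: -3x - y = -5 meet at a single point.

The three lines meet at one point iff the augmented coefficient matrix [aᵢ bᵢ cᵢ] has rank < 3, i.e. its determinant vanishes.
Here the determinant is -6.
Nonzero, so no common point exists.

No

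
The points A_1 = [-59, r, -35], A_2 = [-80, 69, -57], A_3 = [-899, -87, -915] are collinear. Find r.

73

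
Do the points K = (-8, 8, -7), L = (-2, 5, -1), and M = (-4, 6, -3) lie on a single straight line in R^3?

Yes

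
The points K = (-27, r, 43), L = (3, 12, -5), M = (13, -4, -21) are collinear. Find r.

60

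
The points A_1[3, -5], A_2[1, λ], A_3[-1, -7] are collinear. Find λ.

-6

The three points are collinear iff det[A_1A_2; A_1A_3] = 0.
This determinant is linear in λ: (4)λ + (24) = 0, so λ = -6.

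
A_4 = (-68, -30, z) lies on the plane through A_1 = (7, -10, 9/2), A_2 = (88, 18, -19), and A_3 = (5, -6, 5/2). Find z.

The plane through A_1, A_2, A_3 has equation 38x + 209y + 380z = -114.
Substituting A_4: (380)z + (-8854) = -114, so z = 23.

23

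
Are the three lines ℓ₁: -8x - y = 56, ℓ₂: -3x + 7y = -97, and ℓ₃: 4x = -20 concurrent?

Yes

Intersecting ℓ₁ and ℓ₂: solving the 2×2 system gives (x, y) = (-5, -16).
Substitute into ℓ₃: (4)(-5) + (0)(-16) = -20.
This equals -20, so (-5, -16) lies on all three lines and they are concurrent.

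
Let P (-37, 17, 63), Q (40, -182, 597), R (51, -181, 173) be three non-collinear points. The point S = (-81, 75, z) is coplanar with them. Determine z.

705

A normal to the plane is n = PQ × PR = (83842, 38522, 2266).
S lies in the plane iff n · PS = 0.
This gives (2266)z + (-1597530) = 0, so z = 705.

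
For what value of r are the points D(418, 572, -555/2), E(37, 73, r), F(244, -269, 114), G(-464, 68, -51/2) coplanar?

-39

Normal to plane DFG: n = (-14616, -301455, -654066); plane equation n·P = 2961567.
Requiring n·E = 2961567: (-654066)r + (-22547007) = 2961567.
So r = -39.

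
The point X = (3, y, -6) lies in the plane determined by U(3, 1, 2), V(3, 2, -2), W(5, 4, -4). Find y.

3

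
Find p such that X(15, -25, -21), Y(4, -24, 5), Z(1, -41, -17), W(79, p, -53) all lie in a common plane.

40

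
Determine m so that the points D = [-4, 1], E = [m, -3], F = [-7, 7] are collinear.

-2

The three points are collinear iff det[DE; DF] = 0.
This determinant is linear in m: (6)m + (12) = 0, so m = -2.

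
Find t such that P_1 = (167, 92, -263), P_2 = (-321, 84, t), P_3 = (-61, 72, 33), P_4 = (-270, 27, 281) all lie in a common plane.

401

Normal to plane P_1P_3P_4: n = (8360, -5320, 6080); plane equation n·P = -692360.
Requiring n·P_2 = -692360: (6080)t + (-3130440) = -692360.
So t = 401.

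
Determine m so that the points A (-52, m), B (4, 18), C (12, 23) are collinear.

-17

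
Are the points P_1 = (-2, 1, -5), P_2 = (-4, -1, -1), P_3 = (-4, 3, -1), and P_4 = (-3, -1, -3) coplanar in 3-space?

The four points are coplanar iff the 3×3 determinant with rows P_1P_2, P_1P_3, P_1P_4 is zero.
Rows: (-2, -2, 4), (-2, 2, 4), (-1, -2, 2).
Expanding along the first row: (-2)(12) − (-2)(0) + (4)(6) = 0.
Zero determinant ⇒ coplanar.

Yes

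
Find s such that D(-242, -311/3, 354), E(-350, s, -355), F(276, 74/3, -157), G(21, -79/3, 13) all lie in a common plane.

-26/3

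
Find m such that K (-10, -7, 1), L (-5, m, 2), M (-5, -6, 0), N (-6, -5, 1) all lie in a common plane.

-3

Coplanarity ⇔ det[KL; KM; KN] = 0.
Expanding, this is linear in m: (-4)m + (-12) = 0.
So m = -3.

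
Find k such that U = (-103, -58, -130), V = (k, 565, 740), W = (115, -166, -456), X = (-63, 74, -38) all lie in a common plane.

The points are coplanar iff UV · (UW × UX) = 0.
Expanding, this is linear in k: (33096)k + (11583600) = 0.
So k = -350.

-350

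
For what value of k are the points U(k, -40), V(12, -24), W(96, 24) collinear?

-16

The three points are collinear iff det[UV; UW] = 0.
This determinant is linear in k: (-48)k + (-768) = 0, so k = -16.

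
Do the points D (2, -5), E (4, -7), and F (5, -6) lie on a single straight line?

DE = (2, -2), DF = (3, -1).
det[DE; DF] = (2)(-1) − (-2)(3) = 4.
The determinant is nonzero, so they are not collinear.

No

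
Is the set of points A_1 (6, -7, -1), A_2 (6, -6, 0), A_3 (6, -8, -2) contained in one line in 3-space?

A_1A_2 = (0, 1, 1), A_1A_3 = (0, -1, -1).
A_1A_2 × A_1A_3 = (0, 0, 0).
The cross product vanishes, so the three points are collinear.

Yes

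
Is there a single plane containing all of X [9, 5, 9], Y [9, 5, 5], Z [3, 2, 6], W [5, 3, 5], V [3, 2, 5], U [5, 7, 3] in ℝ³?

The plane through X, Y, Z has normal n = XY × XZ = (-12, 24, 0) and equation n·P = 12.
Checking the remaining points: n·W = 12, n·V = 12, n·U = 108.
Since n·U = 108 ≠ 12, U is off the plane and the points are not all coplanar.

No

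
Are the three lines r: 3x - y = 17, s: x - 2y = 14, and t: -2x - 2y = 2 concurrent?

Yes

Intersecting r and s: solving the 2×2 system gives (x, y) = (4, -5).
Substitute into t: (-2)(4) + (-2)(-5) = 2.
This equals 2, so (4, -5) lies on all three lines and they are concurrent.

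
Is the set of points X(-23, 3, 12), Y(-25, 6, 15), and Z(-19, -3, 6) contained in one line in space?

XY = (-2, 3, 3), XZ = (4, -6, -6).
XY × XZ = (0, 0, 0).
The cross product vanishes, so the three points are collinear.

Yes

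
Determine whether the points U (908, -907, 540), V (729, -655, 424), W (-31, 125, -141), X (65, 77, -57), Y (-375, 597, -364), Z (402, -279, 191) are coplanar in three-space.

The plane through U, V, W has normal n = UV × UW = (-51900, -12975, 51900) and equation n·P = -7330875.
Checking the remaining points: n·X = -7330875, n·Y = -7175175, n·Z = -7330875.
Since n·Y = -7175175 ≠ -7330875, Y is off the plane and the points are not all coplanar.

No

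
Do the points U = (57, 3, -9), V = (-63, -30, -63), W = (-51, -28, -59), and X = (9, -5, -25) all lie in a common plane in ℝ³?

Yes

The four points are coplanar iff the 3×3 determinant with rows UV, UW, UX is zero.
Rows: (-120, -33, -54), (-108, -31, -50), (-48, -8, -16).
Expanding along the first row: (-120)(96) − (-33)(-672) + (-54)(-624) = 0.
Zero determinant ⇒ coplanar.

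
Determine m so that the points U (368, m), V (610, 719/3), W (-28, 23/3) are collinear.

Collinearity: (U − V) must be parallel to (W − V) = (-638, -232).
Cross-multiplying the components: (m − 719/3)·(-638) = (-242)·(-232).
Solving gives m = 455/3.

455/3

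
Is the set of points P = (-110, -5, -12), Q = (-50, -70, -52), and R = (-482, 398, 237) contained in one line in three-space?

PQ = (60, -65, -40), PR = (-372, 403, 249).
Comparing components 2 and 3: (-65)(249) − (-40)(403) = -65 ≠ 0, so PQ and PR are not parallel and the points are not collinear.

No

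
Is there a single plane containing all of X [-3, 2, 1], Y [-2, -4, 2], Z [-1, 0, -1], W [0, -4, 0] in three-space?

The four points are coplanar iff the 3×3 determinant with rows XY, XZ, XW is zero.
Rows: (1, -6, 1), (2, -2, -2), (3, -6, -1).
Expanding along the first row: (1)(-10) − (-6)(4) + (1)(-6) = 8.
Nonzero ⇒ not coplanar.

No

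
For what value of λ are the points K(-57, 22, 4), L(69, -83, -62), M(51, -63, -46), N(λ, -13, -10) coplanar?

-1

Normal to plane KLM: n = (-360, -828, 630); plane equation n·P = 4824.
Requiring n·N = 4824: (-360)λ + (4464) = 4824.
So λ = -1.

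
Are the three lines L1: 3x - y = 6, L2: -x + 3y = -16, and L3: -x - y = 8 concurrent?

No

Intersecting L1 and L2: solving the 2×2 system gives (x, y) = (1/4, -21/4).
Substitute into L3: (-1)(1/4) + (-1)(-21/4) = 5.
But L3 requires 8 ≠ 5, so the three lines have no common point.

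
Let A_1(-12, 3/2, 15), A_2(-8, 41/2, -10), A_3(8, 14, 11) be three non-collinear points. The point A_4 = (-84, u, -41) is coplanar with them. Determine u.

9/2

Coplanarity requires A_1A_2 · (A_1A_3 × A_1A_4) = 0.
A_1A_2 = (4, 19, -25), A_1A_3 = (20, 25/2, -4); the triple product is linear in u with coefficient -484 and constant term 2178.
Setting it to zero: u = 9/2.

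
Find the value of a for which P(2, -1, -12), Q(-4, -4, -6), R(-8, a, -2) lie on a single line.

-6

Collinearity requires PQ × PR = 0; each component is linear in a.
The x-component gives (-6)a + (-36) = 0, so a = -6.
The remaining components then also vanish.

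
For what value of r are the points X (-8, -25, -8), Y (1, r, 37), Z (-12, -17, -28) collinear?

-43

Direction XZ = (-4, 8, -20). From the x-coordinate of Y, the parameter along the line is τ = (1 − (-8))/(-4) = -9/4.
Then r = (-25) + (-9/4)·(8) = -43.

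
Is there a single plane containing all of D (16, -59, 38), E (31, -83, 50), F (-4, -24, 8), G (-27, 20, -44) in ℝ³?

The four points are coplanar iff the 3×3 determinant with rows DE, DF, DG is zero.
Rows: (15, -24, 12), (-20, 35, -30), (-43, 79, -82).
Expanding along the first row: (15)(-500) − (-24)(350) + (12)(-75) = 0.
Zero determinant ⇒ coplanar.

Yes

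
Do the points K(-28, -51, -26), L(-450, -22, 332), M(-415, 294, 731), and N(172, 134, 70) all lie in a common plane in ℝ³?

The four points are coplanar iff the 3×3 determinant with rows KL, KM, KN is zero.
Rows: (-422, 29, 358), (-387, 345, 757), (200, 185, 96).
Expanding along the first row: (-422)(-106925) − (29)(-188552) + (358)(-140595) = 257348.
Nonzero ⇒ not coplanar.

No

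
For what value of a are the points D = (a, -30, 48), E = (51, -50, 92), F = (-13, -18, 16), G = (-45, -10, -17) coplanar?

15

Coplanarity ⇔ det[DE; DF; DG] = 0.
Expanding, this is linear in a: (448)a + (-6720) = 0.
So a = 15.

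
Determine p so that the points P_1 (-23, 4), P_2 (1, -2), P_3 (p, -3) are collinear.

5

Collinearity: (P_3 − P_1) must be parallel to (P_2 − P_1) = (24, -6).
Cross-multiplying the components: (p − (-23))·(-6) = (-7)·(24).
Solving gives p = 5.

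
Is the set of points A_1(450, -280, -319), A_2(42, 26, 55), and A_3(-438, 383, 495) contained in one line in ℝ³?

A_1A_2 = (-408, 306, 374), A_1A_3 = (-888, 663, 814).
A_1A_2 × A_1A_3 = (1122, 0, 1224).
The cross product is nonzero, so the points do not lie on one line.

No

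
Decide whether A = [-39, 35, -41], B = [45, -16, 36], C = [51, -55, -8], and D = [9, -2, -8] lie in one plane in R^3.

Yes

With A as base: AB = (84, -51, 77), AC = (90, -90, 33), AD = (48, -37, 33).
AC × AD = (-1749, -1386, 990).
AB · (AC × AD) = 0.
The scalar triple product vanishes, so the four points are coplanar.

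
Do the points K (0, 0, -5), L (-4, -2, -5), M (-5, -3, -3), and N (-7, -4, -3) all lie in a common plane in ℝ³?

The four points are coplanar iff the 3×3 determinant with rows KL, KM, KN is zero.
Rows: (-4, -2, 0), (-5, -3, 2), (-7, -4, 2).
Expanding along the first row: (-4)(2) − (-2)(4) + (0)(-1) = 0.
Zero determinant ⇒ coplanar.

Yes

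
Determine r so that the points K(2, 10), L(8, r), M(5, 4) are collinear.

The three points are collinear iff det[KL; KM] = 0.
This determinant is linear in r: (-3)r + (-6) = 0, so r = -2.

-2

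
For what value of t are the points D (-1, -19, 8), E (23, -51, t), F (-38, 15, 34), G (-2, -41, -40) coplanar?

-30

Normal to plane DFG: n = (-1060, -1802, 848); plane equation n·P = 42082.
Requiring n·E = 42082: (848)t + (67522) = 42082.
So t = -30.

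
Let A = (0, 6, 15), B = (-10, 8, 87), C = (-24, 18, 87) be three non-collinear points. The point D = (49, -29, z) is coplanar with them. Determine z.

15

Coplanarity requires AB · (AC × AD) = 0.
AB = (-10, 2, 72), AC = (-24, 12, 72); the triple product is linear in z with coefficient -72 and constant term 1080.
Setting it to zero: z = 15.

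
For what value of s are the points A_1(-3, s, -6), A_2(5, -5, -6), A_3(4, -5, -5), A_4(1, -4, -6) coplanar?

-3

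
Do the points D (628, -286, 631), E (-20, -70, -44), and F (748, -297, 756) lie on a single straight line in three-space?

DE = (-648, 216, -675), DF = (120, -11, 125).
DE × DF = (19575, 0, -18792).
The cross product is nonzero, so the points do not lie on one line.

No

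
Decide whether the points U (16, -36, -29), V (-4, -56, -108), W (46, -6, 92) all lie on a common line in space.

UV = (-20, -20, -79), UW = (30, 30, 121).
Comparing components 2 and 3: (-20)(121) − (-79)(30) = -50 ≠ 0, so UV and UW are not parallel and the points are not collinear.

No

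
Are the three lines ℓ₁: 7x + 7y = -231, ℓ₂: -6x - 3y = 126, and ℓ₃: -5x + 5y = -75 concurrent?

Lines aᵢx + bᵢy = cᵢ with pairwise distinct directions are concurrent exactly when det[aᵢ bᵢ cᵢ] = 0.
Here the determinant is 0.
It vanishes, so the lines are concurrent at (-9, -24).

Yes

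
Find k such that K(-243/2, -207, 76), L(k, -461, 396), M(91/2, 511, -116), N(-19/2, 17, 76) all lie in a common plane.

143/2

Normal to plane KMN: n = (43008, -21504, -43008); plane equation n·P = -4042752.
Requiring n·L = -4042752: (43008)k + (-7117824) = -4042752.
So k = 143/2.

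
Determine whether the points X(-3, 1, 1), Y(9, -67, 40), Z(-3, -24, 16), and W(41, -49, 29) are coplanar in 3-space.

No

A normal to the plane through X, Y, Z is n = XY × XZ = (-45, -180, -300).
The plane has equation n·P = -345. For W: n·W = -1725.
-1725 ≠ -345, so W is off the plane.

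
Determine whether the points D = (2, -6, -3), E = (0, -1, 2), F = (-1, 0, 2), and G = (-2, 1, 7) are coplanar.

No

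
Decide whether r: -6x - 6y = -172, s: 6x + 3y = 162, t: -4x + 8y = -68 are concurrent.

No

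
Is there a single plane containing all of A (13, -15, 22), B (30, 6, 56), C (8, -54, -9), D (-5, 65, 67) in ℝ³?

With A as base: AB = (17, 21, 34), AC = (-5, -39, -31), AD = (-18, 80, 45).
AC × AD = (725, 783, -1102).
AB · (AC × AD) = -8700.
Since -8700 ≠ 0, the four points are not coplanar.

No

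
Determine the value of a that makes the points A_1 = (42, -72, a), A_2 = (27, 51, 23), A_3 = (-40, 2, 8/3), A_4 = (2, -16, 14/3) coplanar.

-2

Coplanarity ⇔ det[A_1A_2; A_1A_3; A_1A_4] = 0.
Expanding, this is linear in a: (-3264)a + (-6528) = 0.
So a = -2.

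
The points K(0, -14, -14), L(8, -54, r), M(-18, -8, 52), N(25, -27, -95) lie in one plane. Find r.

42

Normal to plane KMN: n = (372, 192, 84); plane equation n·P = -3864.
Requiring n·L = -3864: (84)r + (-7392) = -3864.
So r = 42.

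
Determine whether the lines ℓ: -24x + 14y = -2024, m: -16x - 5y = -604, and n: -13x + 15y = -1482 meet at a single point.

The three lines meet at one point iff the augmented coefficient matrix [aᵢ bᵢ cᵢ] has rank < 3, i.e. its determinant vanishes.
Here the determinant is 0.
It vanishes, so the lines are concurrent at (54, -52).

Yes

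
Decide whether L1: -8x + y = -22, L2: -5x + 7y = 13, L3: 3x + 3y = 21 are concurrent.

Intersecting L1 and L2: solving the 2×2 system gives (x, y) = (167/51, 214/51).
Substitute into L3: (3)(167/51) + (3)(214/51) = 381/17.
But L3 requires 21 ≠ 381/17, so the three lines have no common point.

No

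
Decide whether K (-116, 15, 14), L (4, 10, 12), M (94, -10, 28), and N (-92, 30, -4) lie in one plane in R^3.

A normal to the plane through K, L, M is n = KL × KM = (-120, -2100, -1950).
The plane has equation n·P = -44880. For N: n·N = -44160.
-44160 ≠ -44880, so N is off the plane.

No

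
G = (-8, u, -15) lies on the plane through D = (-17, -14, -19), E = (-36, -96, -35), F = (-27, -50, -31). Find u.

The plane through D, E, F has equation 408x − 68y − 136z = -3400.
Substituting G: (-68)u + (-1224) = -3400, so u = 32.

32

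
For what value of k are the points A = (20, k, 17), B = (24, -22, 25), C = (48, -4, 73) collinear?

-25

Collinearity requires AB × AC = 0; each component is linear in k.
The x-component gives (-48)k + (-1200) = 0, so k = -25.
The remaining components then also vanish.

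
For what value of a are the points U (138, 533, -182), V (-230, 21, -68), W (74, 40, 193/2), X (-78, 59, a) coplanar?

-4

Normal to plane UVW: n = (-86390, 95192, 148656); plane equation n·P = 11760124.
Requiring n·X = 11760124: (148656)a + (12354748) = 11760124.
So a = -4.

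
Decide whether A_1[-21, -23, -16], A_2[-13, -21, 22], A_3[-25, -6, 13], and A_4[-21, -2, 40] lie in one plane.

Yes

With A_1 as base: A_1A_2 = (8, 2, 38), A_1A_3 = (-4, 17, 29), A_1A_4 = (0, 21, 56).
A_1A_3 × A_1A_4 = (343, 224, -84).
A_1A_2 · (A_1A_3 × A_1A_4) = 0.
The scalar triple product vanishes, so the four points are coplanar.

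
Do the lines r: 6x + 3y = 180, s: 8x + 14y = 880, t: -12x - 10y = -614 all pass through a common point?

Intersecting r and s: solving the 2×2 system gives (x, y) = (-2, 64).
Substitute into t: (-12)(-2) + (-10)(64) = -616.
But t requires -614 ≠ -616, so the three lines have no common point.

No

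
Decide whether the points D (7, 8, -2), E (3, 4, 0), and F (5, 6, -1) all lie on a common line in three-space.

DE = (-4, -4, 2), DF = (-2, -2, 1).
Each component of DF is 1/2 times the corresponding component of DE, so DF = 1/2·DE and the points are collinear.

Yes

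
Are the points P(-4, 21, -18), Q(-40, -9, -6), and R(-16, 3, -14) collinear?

No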